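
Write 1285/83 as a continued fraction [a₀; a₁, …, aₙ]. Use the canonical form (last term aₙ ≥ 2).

1285 = 15·83 + 40
83 = 2·40 + 3
40 = 13·3 + 1
3 = 3·1 + 0  (stop)
So 1285/83 = [15; 2, 13, 3].

[15; 2, 13, 3]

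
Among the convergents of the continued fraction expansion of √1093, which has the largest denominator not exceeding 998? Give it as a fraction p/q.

√1093 = [33; 16, 1, 1, 16, 66, …] (period length 5).
Convergents:
  p_0/q_0 = 33/1
  p_1/q_1 = 529/16
  p_2/q_2 = 562/17
  p_3/q_3 = 1091/33
  p_4/q_4 = 18018/545
  p_5/q_5 = 1190279/36003
q_4 = 545 ≤ 998 < 36003 = q_5, so the answer is 18018/545.

18018/545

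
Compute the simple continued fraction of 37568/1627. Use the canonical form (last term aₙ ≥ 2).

[23; 11, 14, 1, 2, 3]

37568 = 23·1627 + 147
1627 = 11·147 + 10
147 = 14·10 + 7
10 = 1·7 + 3
7 = 2·3 + 1
3 = 3·1 + 0  (stop)
So 37568/1627 = [23; 11, 14, 1, 2, 3].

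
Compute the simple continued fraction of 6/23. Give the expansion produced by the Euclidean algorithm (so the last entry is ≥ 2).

6 = 0·23 + 6
23 = 3·6 + 5
6 = 1·5 + 1
5 = 5·1 + 0  (stop)
So 6/23 = [0; 3, 1, 5].

[0; 3, 1, 5]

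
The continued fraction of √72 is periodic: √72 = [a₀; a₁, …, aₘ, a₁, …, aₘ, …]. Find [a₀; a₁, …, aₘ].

[8; 2, 16]

a₀ = ⌊√72⌋ = 8.
With m₀=0, d₀=1 and mₖ₊₁ = dₖaₖ − mₖ, dₖ₊₁ = (n − mₖ₊₁²)/dₖ, aₖ₊₁ = ⌊(a₀+mₖ₊₁)/dₖ₊₁⌋:
  k=1: m=8, d=8, a=2
  k=2: m=8, d=1, a=16
d=1 and a=2a₀=16 at k=2, so the next step gives (m, d) = (8, 8) again — its k=1 value — and the period has length 2.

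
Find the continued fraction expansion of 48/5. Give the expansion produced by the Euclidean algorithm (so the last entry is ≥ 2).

48 = 9×5 + 3
5 = 1×3 + 2
3 = 1×2 + 1
2 = 2×1 + 0  (stop)
So 48/5 = [9; 1, 1, 2].

[9; 1, 1, 2]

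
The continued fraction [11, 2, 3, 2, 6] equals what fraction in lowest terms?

Using pₖ = aₖpₖ₋₁ + pₖ₋₂ and qₖ = aₖqₖ₋₁ + qₖ₋₂:
  k=0: a=11, p=11, q=1
  k=1: a=2, p=23, q=2
  k=2: a=3, p=80, q=7
  k=3: a=2, p=183, q=16
  k=4: a=6, p=1178, q=103

1178/103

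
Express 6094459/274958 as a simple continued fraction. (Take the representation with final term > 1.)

[22; 6, 17, 16, 3, 7, 2, 3]

6094459 = 22*274958 + 45383
274958 = 6*45383 + 2660
45383 = 17*2660 + 163
2660 = 16*163 + 52
163 = 3*52 + 7
52 = 7*7 + 3
7 = 2*3 + 1
3 = 3*1 + 0  (stop)
So 6094459/274958 = [22; 6, 17, 16, 3, 7, 2, 3].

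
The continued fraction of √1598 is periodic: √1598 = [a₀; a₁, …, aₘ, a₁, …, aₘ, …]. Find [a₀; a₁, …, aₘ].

[39; 1, 38, 1, 78]

a₀ = ⌊√1598⌋ = 39.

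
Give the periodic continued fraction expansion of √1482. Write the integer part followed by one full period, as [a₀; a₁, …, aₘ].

a₀ = ⌊√1482⌋ = 38.
With m₀=0, d₀=1 and mₖ₊₁ = dₖaₖ − mₖ, dₖ₊₁ = (n − mₖ₊₁²)/dₖ, aₖ₊₁ = ⌊(a₀+mₖ₊₁)/dₖ₊₁⌋:
  k=1: m=38, d=38, a=2
  k=2: m=38, d=1, a=76
d=1 and a=2a₀=76 at k=2, so the next step gives (m, d) = (38, 38) again — its k=1 value — and the period has length 2.

[38; 2, 76]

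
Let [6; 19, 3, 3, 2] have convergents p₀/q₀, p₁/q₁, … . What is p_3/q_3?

Using pₖ = aₖpₖ₋₁ + pₖ₋₂, qₖ = aₖqₖ₋₁ + qₖ₋₂ (with p₋₁=1, p₋₂=0, q₋₁=0, q₋₂=1):
  k=0: a=6, p=6, q=1
  k=1: a=19, p=115, q=19
  k=2: a=3, p=351, q=58
  k=3: a=3, p=1168, q=193

1168/193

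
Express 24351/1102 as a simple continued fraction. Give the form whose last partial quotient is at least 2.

[22; 10, 3, 2, 1, 10]

24351 = 22·1102 + 107
1102 = 10·107 + 32
107 = 3·32 + 11
32 = 2·11 + 10
11 = 1·10 + 1
10 = 10·1 + 0  (stop)
So 24351/1102 = [22; 10, 3, 2, 1, 10].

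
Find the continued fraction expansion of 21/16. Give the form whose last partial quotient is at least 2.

[1; 3, 5]

21 = 1·16 + 5
16 = 3·5 + 1
5 = 5·1 + 0  (stop)
So 21/16 = [1; 3, 5].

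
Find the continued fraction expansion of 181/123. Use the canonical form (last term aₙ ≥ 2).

181 = 1×123 + 58
123 = 2×58 + 7
58 = 8×7 + 2
7 = 3×2 + 1
2 = 2×1 + 0  (stop)
So 181/123 = [1; 2, 8, 3, 2].

[1; 2, 8, 3, 2]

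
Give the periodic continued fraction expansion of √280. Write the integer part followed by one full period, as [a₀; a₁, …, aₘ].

a₀ = ⌊√280⌋ = 16.
With m₀=0, d₀=1 and mₖ₊₁ = dₖaₖ − mₖ, dₖ₊₁ = (n − mₖ₊₁²)/dₖ, aₖ₊₁ = ⌊(a₀+mₖ₊₁)/dₖ₊₁⌋:
  k=1: m=16, d=24, a=1
  k=2: m=8, d=9, a=2
  k=3: m=10, d=20, a=1
  k=4: m=10, d=9, a=2
  k=5: m=8, d=24, a=1
  k=6: m=16, d=1, a=32
d=1 and a=2a₀=32 at k=6, so the next step gives (m, d) = (16, 24) again — its k=1 value — and the period has length 6.

[16; 1, 2, 1, 2, 1, 32]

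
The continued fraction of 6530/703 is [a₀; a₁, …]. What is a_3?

6

6530 = 9·703 + 203   →  a_0 = 9
703 = 3·203 + 94   →  a_1 = 3
203 = 2·94 + 15   →  a_2 = 2
94 = 6·15 + 4   →  a_3 = 6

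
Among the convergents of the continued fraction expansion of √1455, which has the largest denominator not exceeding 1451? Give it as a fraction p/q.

23764/623

√1455 = [38; 6, 1, 11, 1, 6, 76, …] (period length 6).
Convergents:
  p_0/q_0 = 38/1
  p_1/q_1 = 229/6
  p_2/q_2 = 267/7
  p_3/q_3 = 3166/83
  p_4/q_4 = 3433/90
  p_5/q_5 = 23764/623
  p_6/q_6 = 1809497/47438
q_5 = 623 ≤ 1451 < 47438 = q_6, so the answer is 23764/623.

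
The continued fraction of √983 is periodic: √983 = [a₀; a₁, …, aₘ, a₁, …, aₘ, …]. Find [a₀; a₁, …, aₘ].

a₀ = ⌊√983⌋ = 31.
With m₀=0, d₀=1 and mₖ₊₁ = dₖaₖ − mₖ, dₖ₊₁ = (n − mₖ₊₁²)/dₖ, aₖ₊₁ = ⌊(a₀+mₖ₊₁)/dₖ₊₁⌋:
  k=1: m=31, d=22, a=2
  k=2: m=13, d=37, a=1
  k=3: m=24, d=11, a=5
  k=4: m=31, d=2, a=31
  k=5: m=31, d=11, a=5
  k=6: m=24, d=37, a=1
  k=7: m=13, d=22, a=2
  k=8: m=31, d=1, a=62
d=1 and a=2a₀=62 at k=8, so the next step gives (m, d) = (31, 22) again — its k=1 value — and the period has length 8.

[31; 2, 1, 5, 31, 5, 1, 2, 62]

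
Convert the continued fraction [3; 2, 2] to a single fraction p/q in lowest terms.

Using pₖ = aₖpₖ₋₁ + pₖ₋₂ and qₖ = aₖqₖ₋₁ + qₖ₋₂:
  k=0: a=3, p=3, q=1
  k=1: a=2, p=7, q=2
  k=2: a=2, p=17, q=5

17/5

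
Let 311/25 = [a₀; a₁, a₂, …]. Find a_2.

311 = 12·25 + 11   →  a_0 = 12
25 = 2·11 + 3   →  a_1 = 2
11 = 3·3 + 2   →  a_2 = 3

3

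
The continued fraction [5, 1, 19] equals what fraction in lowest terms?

119/20

Fold from the inside: start with 19/1.
  1 + 1/19 = 20/19
  5 + 19/20 = 119/20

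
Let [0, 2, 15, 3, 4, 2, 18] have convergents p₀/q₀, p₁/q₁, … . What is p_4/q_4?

Using pₖ = aₖpₖ₋₁ + pₖ₋₂, qₖ = aₖqₖ₋₁ + qₖ₋₂ (with p₋₁=1, p₋₂=0, q₋₁=0, q₋₂=1):
  k=0: a=0, p=0, q=1
  k=1: a=2, p=1, q=2
  k=2: a=15, p=15, q=31
  k=3: a=3, p=46, q=95
  k=4: a=4, p=199, q=411

199/411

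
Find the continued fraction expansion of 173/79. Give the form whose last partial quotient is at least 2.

[2; 5, 3, 1, 3]

173 = 2×79 + 15
79 = 5×15 + 4
15 = 3×4 + 3
4 = 1×3 + 1
3 = 3×1 + 0  (stop)
So 173/79 = [2; 5, 3, 1, 3].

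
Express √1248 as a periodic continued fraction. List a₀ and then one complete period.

[35; 3, 17, 3, 70]

a₀ = ⌊√1248⌋ = 35.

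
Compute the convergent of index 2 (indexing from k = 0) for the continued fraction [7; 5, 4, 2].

151/21

Using pₖ = aₖpₖ₋₁ + pₖ₋₂, qₖ = aₖqₖ₋₁ + qₖ₋₂ (with p₋₁=1, p₋₂=0, q₋₁=0, q₋₂=1):
  k=0: a=7, p=7, q=1
  k=1: a=5, p=36, q=5
  k=2: a=4, p=151, q=21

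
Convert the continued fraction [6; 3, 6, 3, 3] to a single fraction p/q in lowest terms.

1257/199

Using pₖ = aₖpₖ₋₁ + pₖ₋₂ and qₖ = aₖqₖ₋₁ + qₖ₋₂:
  k=0: a=6, p=6, q=1
  k=1: a=3, p=19, q=3
  k=2: a=6, p=120, q=19
  k=3: a=3, p=379, q=60
  k=4: a=3, p=1257, q=199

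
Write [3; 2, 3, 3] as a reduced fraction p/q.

Fold from the inside: start with 3/1.
  3 + 1/3 = 10/3
  2 + 3/10 = 23/10
  3 + 10/23 = 79/23

79/23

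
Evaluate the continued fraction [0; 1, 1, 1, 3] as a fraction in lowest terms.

Fold from the inside: start with 3/1.
  1 + 1/3 = 4/3
  1 + 3/4 = 7/4
  1 + 4/7 = 11/7
  0 + 7/11 = 7/11

7/11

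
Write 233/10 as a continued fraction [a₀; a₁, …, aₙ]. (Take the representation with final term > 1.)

233 = 23×10 + 3
10 = 3×3 + 1
3 = 3×1 + 0  (stop)
So 233/10 = [23; 3, 3].

[23; 3, 3]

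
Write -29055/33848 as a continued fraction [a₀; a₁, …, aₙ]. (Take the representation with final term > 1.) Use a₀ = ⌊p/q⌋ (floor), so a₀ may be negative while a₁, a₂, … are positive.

[-1; 7, 16, 7, 4, 10]

-29055 = -1·33848 + 4793
33848 = 7·4793 + 297
4793 = 16·297 + 41
297 = 7·41 + 10
41 = 4·10 + 1
10 = 10·1 + 0  (stop)
So -29055/33848 = [-1; 7, 16, 7, 4, 10].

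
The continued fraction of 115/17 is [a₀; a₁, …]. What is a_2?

115 = 6·17 + 13   →  a_0 = 6
17 = 1·13 + 4   →  a_1 = 1
13 = 3·4 + 1   →  a_2 = 3

3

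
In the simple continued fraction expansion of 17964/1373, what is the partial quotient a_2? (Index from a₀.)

1

17964 = 13·1373 + 115   →  a_0 = 13
1373 = 11·115 + 108   →  a_1 = 11
115 = 1·108 + 7   →  a_2 = 1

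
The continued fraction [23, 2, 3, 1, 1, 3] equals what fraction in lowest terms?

Fold from the inside: start with 3/1.
  1 + 1/3 = 4/3
  1 + 3/4 = 7/4
  3 + 4/7 = 25/7
  2 + 7/25 = 57/25
  23 + 25/57 = 1336/57

1336/57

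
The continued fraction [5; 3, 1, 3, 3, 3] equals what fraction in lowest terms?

853/162

Using pₖ = aₖpₖ₋₁ + pₖ₋₂ and qₖ = aₖqₖ₋₁ + qₖ₋₂:
  k=0: a=5, p=5, q=1
  k=1: a=3, p=16, q=3
  k=2: a=1, p=21, q=4
  k=3: a=3, p=79, q=15
  k=4: a=3, p=258, q=49
  k=5: a=3, p=853, q=162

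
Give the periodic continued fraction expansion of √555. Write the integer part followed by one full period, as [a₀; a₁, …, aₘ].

[23; 1, 1, 3, 1, 3, 1, 1, 46]

a₀ = ⌊√555⌋ = 23.
With m₀=0, d₀=1 and mₖ₊₁ = dₖaₖ − mₖ, dₖ₊₁ = (n − mₖ₊₁²)/dₖ, aₖ₊₁ = ⌊(a₀+mₖ₊₁)/dₖ₊₁⌋:
  k=1: m=23, d=26, a=1
  k=2: m=3, d=21, a=1
  k=3: m=18, d=11, a=3
  k=4: m=15, d=30, a=1
  k=5: m=15, d=11, a=3
  k=6: m=18, d=21, a=1
  k=7: m=3, d=26, a=1
  k=8: m=23, d=1, a=46
d=1 and a=2a₀=46 at k=8, so the next step gives (m, d) = (23, 26) again — its k=1 value — and the period has length 8.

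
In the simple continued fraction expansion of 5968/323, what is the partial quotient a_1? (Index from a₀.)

5968 = 18·323 + 154   →  a_0 = 18
323 = 2·154 + 15   →  a_1 = 2

2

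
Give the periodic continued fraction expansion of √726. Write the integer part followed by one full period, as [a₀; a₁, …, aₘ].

a₀ = ⌊√726⌋ = 26.
With m₀=0, d₀=1 and mₖ₊₁ = dₖaₖ − mₖ, dₖ₊₁ = (n − mₖ₊₁²)/dₖ, aₖ₊₁ = ⌊(a₀+mₖ₊₁)/dₖ₊₁⌋:
  k=1: m=26, d=50, a=1
  k=2: m=24, d=3, a=16
  k=3: m=24, d=50, a=1
  k=4: m=26, d=1, a=52
d=1 and a=2a₀=52 at k=4, so the next step gives (m, d) = (26, 50) again — its k=1 value — and the period has length 4.

[26; 1, 16, 1, 52]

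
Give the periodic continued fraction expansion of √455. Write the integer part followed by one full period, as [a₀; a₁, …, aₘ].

a₀ = ⌊√455⌋ = 21.
With m₀=0, d₀=1 and mₖ₊₁ = dₖaₖ − mₖ, dₖ₊₁ = (n − mₖ₊₁²)/dₖ, aₖ₊₁ = ⌊(a₀+mₖ₊₁)/dₖ₊₁⌋:
  k=1: m=21, d=14, a=3
  k=2: m=21, d=1, a=42
d=1 and a=2a₀=42 at k=2, so the next step gives (m, d) = (21, 14) again — its k=1 value — and the period has length 2.

[21; 3, 42]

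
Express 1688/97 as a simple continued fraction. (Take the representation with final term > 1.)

1688 = 17·97 + 39
97 = 2·39 + 19
39 = 2·19 + 1
19 = 19·1 + 0  (stop)
So 1688/97 = [17; 2, 2, 19].

[17; 2, 2, 19]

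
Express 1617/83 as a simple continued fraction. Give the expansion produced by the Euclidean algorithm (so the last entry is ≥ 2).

1617 = 19·83 + 40
83 = 2·40 + 3
40 = 13·3 + 1
3 = 3·1 + 0  (stop)
So 1617/83 = [19; 2, 13, 3].

[19; 2, 13, 3]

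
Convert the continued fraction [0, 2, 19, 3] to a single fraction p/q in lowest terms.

58/119

Fold from the inside: start with 3/1.
  19 + 1/3 = 58/3
  2 + 3/58 = 119/58
  0 + 58/119 = 58/119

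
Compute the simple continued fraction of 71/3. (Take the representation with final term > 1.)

71 = 23*3 + 2
3 = 1*2 + 1
2 = 2*1 + 0  (stop)
So 71/3 = [23; 1, 2].

[23; 1, 2]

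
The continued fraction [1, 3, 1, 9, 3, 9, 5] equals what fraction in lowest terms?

7237/5761

Fold from the inside: start with 5/1.
  9 + 1/5 = 46/5
  3 + 5/46 = 143/46
  9 + 46/143 = 1333/143
  1 + 143/1333 = 1476/1333
  3 + 1333/1476 = 5761/1476
  1 + 1476/5761 = 7237/5761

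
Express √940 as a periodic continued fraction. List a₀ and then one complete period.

[30; 1, 1, 1, 14, 1, 1, 1, 60]

a₀ = ⌊√940⌋ = 30.
With m₀=0, d₀=1 and mₖ₊₁ = dₖaₖ − mₖ, dₖ₊₁ = (n − mₖ₊₁²)/dₖ, aₖ₊₁ = ⌊(a₀+mₖ₊₁)/dₖ₊₁⌋:
  k=1: m=30, d=40, a=1
  k=2: m=10, d=21, a=1
  k=3: m=11, d=39, a=1
  k=4: m=28, d=4, a=14
  k=5: m=28, d=39, a=1
  k=6: m=11, d=21, a=1
  k=7: m=10, d=40, a=1
  k=8: m=30, d=1, a=60
d=1 and a=2a₀=60 at k=8, so the next step gives (m, d) = (30, 40) again — its k=1 value — and the period has length 8.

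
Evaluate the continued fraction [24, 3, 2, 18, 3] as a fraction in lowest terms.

Using pₖ = aₖpₖ₋₁ + pₖ₋₂ and qₖ = aₖqₖ₋₁ + qₖ₋₂:
  k=0: a=24, p=24, q=1
  k=1: a=3, p=73, q=3
  k=2: a=2, p=170, q=7
  k=3: a=18, p=3133, q=129
  k=4: a=3, p=9569, q=394

9569/394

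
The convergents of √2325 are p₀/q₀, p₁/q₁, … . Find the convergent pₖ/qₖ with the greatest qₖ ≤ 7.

241/5

√2325 = [48; 4, 1, 1, 2, 1, 1, 4, 96, …] (period length 8).
Convergents:
  p_0/q_0 = 48/1
  p_1/q_1 = 193/4
  p_2/q_2 = 241/5
  p_3/q_3 = 434/9
q_2 = 5 ≤ 7 < 9 = q_3, so the answer is 241/5.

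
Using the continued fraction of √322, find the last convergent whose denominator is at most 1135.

11610/647

√322 = [17; 1, 16, 1, 34, …] (period length 4).
Convergents:
  p_0/q_0 = 17/1
  p_1/q_1 = 18/1
  p_2/q_2 = 305/17
  p_3/q_3 = 323/18
  p_4/q_4 = 11287/629
  p_5/q_5 = 11610/647
  p_6/q_6 = 197047/10981
q_5 = 647 ≤ 1135 < 10981 = q_6, so the answer is 11610/647.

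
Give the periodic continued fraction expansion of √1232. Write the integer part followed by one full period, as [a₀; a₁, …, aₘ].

[35; 10, 70]

a₀ = ⌊√1232⌋ = 35.
With m₀=0, d₀=1 and mₖ₊₁ = dₖaₖ − mₖ, dₖ₊₁ = (n − mₖ₊₁²)/dₖ, aₖ₊₁ = ⌊(a₀+mₖ₊₁)/dₖ₊₁⌋:
  k=1: m=35, d=7, a=10
  k=2: m=35, d=1, a=70
d=1 and a=2a₀=70 at k=2, so the next step gives (m, d) = (35, 7) again — its k=1 value — and the period has length 2.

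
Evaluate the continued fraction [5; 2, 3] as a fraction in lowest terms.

38/7

Fold from the inside: start with 3/1.
  2 + 1/3 = 7/3
  5 + 3/7 = 38/7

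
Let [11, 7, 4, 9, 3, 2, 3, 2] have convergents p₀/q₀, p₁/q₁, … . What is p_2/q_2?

Using pₖ = aₖpₖ₋₁ + pₖ₋₂, qₖ = aₖqₖ₋₁ + qₖ₋₂ (with p₋₁=1, p₋₂=0, q₋₁=0, q₋₂=1):
  k=0: a=11, p=11, q=1
  k=1: a=7, p=78, q=7
  k=2: a=4, p=323, q=29

323/29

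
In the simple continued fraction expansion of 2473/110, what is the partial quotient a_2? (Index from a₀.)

2473 = 22·110 + 53   →  a_0 = 22
110 = 2·53 + 4   →  a_1 = 2
53 = 13·4 + 1   →  a_2 = 13

13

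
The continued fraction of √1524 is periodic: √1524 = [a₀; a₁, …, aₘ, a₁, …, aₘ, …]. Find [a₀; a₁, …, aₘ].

a₀ = ⌊√1524⌋ = 39.
With m₀=0, d₀=1 and mₖ₊₁ = dₖaₖ − mₖ, dₖ₊₁ = (n − mₖ₊₁²)/dₖ, aₖ₊₁ = ⌊(a₀+mₖ₊₁)/dₖ₊₁⌋:
  k=1: m=39, d=3, a=26
  k=2: m=39, d=1, a=78
d=1 and a=2a₀=78 at k=2, so the next step gives (m, d) = (39, 3) again — its k=1 value — and the period has length 2.

[39; 26, 78]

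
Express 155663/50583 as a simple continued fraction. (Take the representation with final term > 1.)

[3; 12, 1, 12, 11, 13, 2]

155663 = 3·50583 + 3914
50583 = 12·3914 + 3615
3914 = 1·3615 + 299
3615 = 12·299 + 27
299 = 11·27 + 2
27 = 13·2 + 1
2 = 2·1 + 0  (stop)
So 155663/50583 = [3; 12, 1, 12, 11, 13, 2].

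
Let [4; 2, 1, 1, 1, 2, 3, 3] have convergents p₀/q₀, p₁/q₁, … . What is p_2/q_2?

Using pₖ = aₖpₖ₋₁ + pₖ₋₂, qₖ = aₖqₖ₋₁ + qₖ₋₂ (with p₋₁=1, p₋₂=0, q₋₁=0, q₋₂=1):
  k=0: a=4, p=4, q=1
  k=1: a=2, p=9, q=2
  k=2: a=1, p=13, q=3

13/3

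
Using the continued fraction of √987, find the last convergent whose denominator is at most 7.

157/5

√987 = [31; 2, 2, 2, 62, …] (period length 4).
Convergents:
  p_0/q_0 = 31/1
  p_1/q_1 = 63/2
  p_2/q_2 = 157/5
  p_3/q_3 = 377/12
q_2 = 5 ≤ 7 < 12 = q_3, so the answer is 157/5.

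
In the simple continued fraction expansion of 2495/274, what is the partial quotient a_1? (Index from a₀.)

2495 = 9·274 + 29   →  a_0 = 9
274 = 9·29 + 13   →  a_1 = 9

9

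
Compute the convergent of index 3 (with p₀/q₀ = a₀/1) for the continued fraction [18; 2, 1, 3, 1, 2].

202/11

Using pₖ = aₖpₖ₋₁ + pₖ₋₂, qₖ = aₖqₖ₋₁ + qₖ₋₂ (with p₋₁=1, p₋₂=0, q₋₁=0, q₋₂=1):
  k=0: a=18, p=18, q=1
  k=1: a=2, p=37, q=2
  k=2: a=1, p=55, q=3
  k=3: a=3, p=202, q=11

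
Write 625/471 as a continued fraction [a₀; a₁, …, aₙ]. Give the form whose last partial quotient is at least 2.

[1; 3, 17, 9]

625 = 1·471 + 154
471 = 3·154 + 9
154 = 17·9 + 1
9 = 9·1 + 0  (stop)
So 625/471 = [1; 3, 17, 9].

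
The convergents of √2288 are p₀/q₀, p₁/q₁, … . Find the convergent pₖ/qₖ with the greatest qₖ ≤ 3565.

√2288 = [47; 1, 4, 1, 94, …] (period length 4).
Convergents:
  p_0/q_0 = 47/1
  p_1/q_1 = 48/1
  p_2/q_2 = 239/5
  p_3/q_3 = 287/6
  p_4/q_4 = 27217/569
  p_5/q_5 = 27504/575
  p_6/q_6 = 137233/2869
  p_7/q_7 = 164737/3444
  p_8/q_8 = 15622511/326605
q_7 = 3444 ≤ 3565 < 326605 = q_8, so the answer is 164737/3444.

164737/3444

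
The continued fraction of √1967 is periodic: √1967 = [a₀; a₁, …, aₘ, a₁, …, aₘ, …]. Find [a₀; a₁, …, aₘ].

[44; 2, 1, 5, 1, 2, 88]

a₀ = ⌊√1967⌋ = 44.
With m₀=0, d₀=1 and mₖ₊₁ = dₖaₖ − mₖ, dₖ₊₁ = (n − mₖ₊₁²)/dₖ, aₖ₊₁ = ⌊(a₀+mₖ₊₁)/dₖ₊₁⌋:
  k=1: m=44, d=31, a=2
  k=2: m=18, d=53, a=1
  k=3: m=35, d=14, a=5
  k=4: m=35, d=53, a=1
  k=5: m=18, d=31, a=2
  k=6: m=44, d=1, a=88
d=1 and a=2a₀=88 at k=6, so the next step gives (m, d) = (44, 31) again — its k=1 value — and the period has length 6.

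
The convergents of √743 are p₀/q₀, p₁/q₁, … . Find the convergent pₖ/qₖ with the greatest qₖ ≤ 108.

√743 = [27; 3, 1, 7, 27, 7, 1, 3, 54, …] (period length 8).
Convergents:
  p_0/q_0 = 27/1
  p_1/q_1 = 82/3
  p_2/q_2 = 109/4
  p_3/q_3 = 845/31
  p_4/q_4 = 22924/841
q_3 = 31 ≤ 108 < 841 = q_4, so the answer is 845/31.

845/31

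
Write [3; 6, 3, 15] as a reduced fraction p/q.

Fold from the inside: start with 15/1.
  3 + 1/15 = 46/15
  6 + 15/46 = 291/46
  3 + 46/291 = 919/291

919/291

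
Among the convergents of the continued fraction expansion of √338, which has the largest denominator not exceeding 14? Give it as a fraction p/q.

√338 = [18; 2, 1, 1, 2, 36, …] (period length 5).
Convergents:
  p_0/q_0 = 18/1
  p_1/q_1 = 37/2
  p_2/q_2 = 55/3
  p_3/q_3 = 92/5
  p_4/q_4 = 239/13
  p_5/q_5 = 8696/473
q_4 = 13 ≤ 14 < 473 = q_5, so the answer is 239/13.

239/13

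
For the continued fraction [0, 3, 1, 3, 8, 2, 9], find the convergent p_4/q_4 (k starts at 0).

33/124

Using pₖ = aₖpₖ₋₁ + pₖ₋₂, qₖ = aₖqₖ₋₁ + qₖ₋₂ (with p₋₁=1, p₋₂=0, q₋₁=0, q₋₂=1):
  k=0: a=0, p=0, q=1
  k=1: a=3, p=1, q=3
  k=2: a=1, p=1, q=4
  k=3: a=3, p=4, q=15
  k=4: a=8, p=33, q=124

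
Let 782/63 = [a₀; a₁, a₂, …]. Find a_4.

1

782 = 12·63 + 26   →  a_0 = 12
63 = 2·26 + 11   →  a_1 = 2
26 = 2·11 + 4   →  a_2 = 2
11 = 2·4 + 3   →  a_3 = 2
4 = 1·3 + 1   →  a_4 = 1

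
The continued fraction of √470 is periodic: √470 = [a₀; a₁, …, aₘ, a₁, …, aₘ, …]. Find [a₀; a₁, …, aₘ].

[21; 1, 2, 8, 2, 1, 42]

a₀ = ⌊√470⌋ = 21.
With m₀=0, d₀=1 and mₖ₊₁ = dₖaₖ − mₖ, dₖ₊₁ = (n − mₖ₊₁²)/dₖ, aₖ₊₁ = ⌊(a₀+mₖ₊₁)/dₖ₊₁⌋:
  k=1: m=21, d=29, a=1
  k=2: m=8, d=14, a=2
  k=3: m=20, d=5, a=8
  k=4: m=20, d=14, a=2
  k=5: m=8, d=29, a=1
  k=6: m=21, d=1, a=42
d=1 and a=2a₀=42 at k=6, so the next step gives (m, d) = (21, 29) again — its k=1 value — and the period has length 6.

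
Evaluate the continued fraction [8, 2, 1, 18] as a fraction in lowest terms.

Fold from the inside: start with 18/1.
  1 + 1/18 = 19/18
  2 + 18/19 = 56/19
  8 + 19/56 = 467/56

467/56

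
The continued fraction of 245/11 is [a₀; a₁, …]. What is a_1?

245 = 22·11 + 3   →  a_0 = 22
11 = 3·3 + 2   →  a_1 = 3

3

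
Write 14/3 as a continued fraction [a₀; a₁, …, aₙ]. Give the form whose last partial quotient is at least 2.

[4; 1, 2]

14 = 4·3 + 2
3 = 1·2 + 1
2 = 2·1 + 0  (stop)
So 14/3 = [4; 1, 2].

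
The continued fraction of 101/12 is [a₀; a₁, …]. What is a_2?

2

101 = 8·12 + 5   →  a_0 = 8
12 = 2·5 + 2   →  a_1 = 2
5 = 2·2 + 1   →  a_2 = 2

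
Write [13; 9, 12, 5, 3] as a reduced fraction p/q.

Fold from the inside: start with 3/1.
  5 + 1/3 = 16/3
  12 + 3/16 = 195/16
  9 + 16/195 = 1771/195
  13 + 195/1771 = 23218/1771

23218/1771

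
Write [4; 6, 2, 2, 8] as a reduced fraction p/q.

Using pₖ = aₖpₖ₋₁ + pₖ₋₂ and qₖ = aₖqₖ₋₁ + qₖ₋₂:
  k=0: a=4, p=4, q=1
  k=1: a=6, p=25, q=6
  k=2: a=2, p=54, q=13
  k=3: a=2, p=133, q=32
  k=4: a=8, p=1118, q=269

1118/269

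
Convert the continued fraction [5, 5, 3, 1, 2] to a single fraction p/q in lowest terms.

Fold from the inside: start with 2/1.
  1 + 1/2 = 3/2
  3 + 2/3 = 11/3
  5 + 3/11 = 58/11
  5 + 11/58 = 301/58

301/58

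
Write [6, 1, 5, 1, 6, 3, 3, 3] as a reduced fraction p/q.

11337/1654

Using pₖ = aₖpₖ₋₁ + pₖ₋₂ and qₖ = aₖqₖ₋₁ + qₖ₋₂:
  k=0: a=6, p=6, q=1
  k=1: a=1, p=7, q=1
  k=2: a=5, p=41, q=6
  k=3: a=1, p=48, q=7
  k=4: a=6, p=329, q=48
  k=5: a=3, p=1035, q=151
  k=6: a=3, p=3434, q=501
  k=7: a=3, p=11337, q=1654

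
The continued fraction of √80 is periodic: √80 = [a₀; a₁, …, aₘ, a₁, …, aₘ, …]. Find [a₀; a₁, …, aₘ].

[8; 1, 16]

a₀ = ⌊√80⌋ = 8.
With m₀=0, d₀=1 and mₖ₊₁ = dₖaₖ − mₖ, dₖ₊₁ = (n − mₖ₊₁²)/dₖ, aₖ₊₁ = ⌊(a₀+mₖ₊₁)/dₖ₊₁⌋:
  k=1: m=8, d=16, a=1
  k=2: m=8, d=1, a=16
d=1 and a=2a₀=16 at k=2, so the next step gives (m, d) = (8, 16) again — its k=1 value — and the period has length 2.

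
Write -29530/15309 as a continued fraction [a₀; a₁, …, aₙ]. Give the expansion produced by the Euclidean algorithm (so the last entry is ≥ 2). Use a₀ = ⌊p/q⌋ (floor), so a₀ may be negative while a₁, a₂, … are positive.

-29530 = -2×15309 + 1088
15309 = 14×1088 + 77
1088 = 14×77 + 10
77 = 7×10 + 7
10 = 1×7 + 3
7 = 2×3 + 1
3 = 3×1 + 0  (stop)
So -29530/15309 = [-2; 14, 14, 7, 1, 2, 3].

[-2; 14, 14, 7, 1, 2, 3]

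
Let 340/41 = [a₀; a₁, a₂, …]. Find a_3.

340 = 8·41 + 12   →  a_0 = 8
41 = 3·12 + 5   →  a_1 = 3
12 = 2·5 + 2   →  a_2 = 2
5 = 2·2 + 1   →  a_3 = 2

2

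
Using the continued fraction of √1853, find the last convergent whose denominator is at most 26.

√1853 = [43; 21, 1, 1, 21, 86, …] (period length 5).
Convergents:
  p_0/q_0 = 43/1
  p_1/q_1 = 904/21
  p_2/q_2 = 947/22
  p_3/q_3 = 1851/43
q_2 = 22 ≤ 26 < 43 = q_3, so the answer is 947/22.

947/22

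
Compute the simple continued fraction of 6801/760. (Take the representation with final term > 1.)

[8; 1, 18, 2, 19]

6801 = 8*760 + 721
760 = 1*721 + 39
721 = 18*39 + 19
39 = 2*19 + 1
19 = 19*1 + 0  (stop)
So 6801/760 = [8; 1, 18, 2, 19].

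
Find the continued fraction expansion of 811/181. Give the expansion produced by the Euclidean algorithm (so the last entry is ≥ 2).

[4; 2, 12, 2, 3]

811 = 4×181 + 87
181 = 2×87 + 7
87 = 12×7 + 3
7 = 2×3 + 1
3 = 3×1 + 0  (stop)
So 811/181 = [4; 2, 12, 2, 3].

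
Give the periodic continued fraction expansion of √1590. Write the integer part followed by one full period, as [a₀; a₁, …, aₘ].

[39; 1, 6, 1, 78]

a₀ = ⌊√1590⌋ = 39.
With m₀=0, d₀=1 and mₖ₊₁ = dₖaₖ − mₖ, dₖ₊₁ = (n − mₖ₊₁²)/dₖ, aₖ₊₁ = ⌊(a₀+mₖ₊₁)/dₖ₊₁⌋:
  k=1: m=39, d=69, a=1
  k=2: m=30, d=10, a=6
  k=3: m=30, d=69, a=1
  k=4: m=39, d=1, a=78
d=1 and a=2a₀=78 at k=4, so the next step gives (m, d) = (39, 69) again — its k=1 value — and the period has length 4.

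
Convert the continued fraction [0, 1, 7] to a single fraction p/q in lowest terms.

Fold from the inside: start with 7/1.
  1 + 1/7 = 8/7
  0 + 7/8 = 7/8

7/8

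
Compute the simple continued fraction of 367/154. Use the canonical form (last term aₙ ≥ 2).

[2; 2, 1, 1, 1, 1, 3, 3]

367 = 2·154 + 59
154 = 2·59 + 36
59 = 1·36 + 23
36 = 1·23 + 13
23 = 1·13 + 10
13 = 1·10 + 3
10 = 3·3 + 1
3 = 3·1 + 0  (stop)
So 367/154 = [2; 2, 1, 1, 1, 1, 3, 3].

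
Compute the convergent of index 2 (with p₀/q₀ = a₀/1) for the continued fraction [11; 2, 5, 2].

126/11

Using pₖ = aₖpₖ₋₁ + pₖ₋₂, qₖ = aₖqₖ₋₁ + qₖ₋₂ (with p₋₁=1, p₋₂=0, q₋₁=0, q₋₂=1):
  k=0: a=11, p=11, q=1
  k=1: a=2, p=23, q=2
  k=2: a=5, p=126, q=11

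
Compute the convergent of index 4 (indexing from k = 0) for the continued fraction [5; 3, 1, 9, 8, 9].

Using pₖ = aₖpₖ₋₁ + pₖ₋₂, qₖ = aₖqₖ₋₁ + qₖ₋₂ (with p₋₁=1, p₋₂=0, q₋₁=0, q₋₂=1):
  k=0: a=5, p=5, q=1
  k=1: a=3, p=16, q=3
  k=2: a=1, p=21, q=4
  k=3: a=9, p=205, q=39
  k=4: a=8, p=1661, q=316

1661/316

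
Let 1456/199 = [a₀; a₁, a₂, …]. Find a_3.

1456 = 7·199 + 63   →  a_0 = 7
199 = 3·63 + 10   →  a_1 = 3
63 = 6·10 + 3   →  a_2 = 6
10 = 3·3 + 1   →  a_3 = 3

3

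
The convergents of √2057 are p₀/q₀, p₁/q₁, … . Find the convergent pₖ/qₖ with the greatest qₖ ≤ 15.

√2057 = [45; 2, 1, 4, 1, 2, 90, …] (period length 6).
Convergents:
  p_0/q_0 = 45/1
  p_1/q_1 = 91/2
  p_2/q_2 = 136/3
  p_3/q_3 = 635/14
  p_4/q_4 = 771/17
q_3 = 14 ≤ 15 < 17 = q_4, so the answer is 635/14.

635/14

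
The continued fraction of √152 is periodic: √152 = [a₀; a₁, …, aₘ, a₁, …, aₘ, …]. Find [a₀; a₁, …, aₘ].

[12; 3, 24]

a₀ = ⌊√152⌋ = 12.
With m₀=0, d₀=1 and mₖ₊₁ = dₖaₖ − mₖ, dₖ₊₁ = (n − mₖ₊₁²)/dₖ, aₖ₊₁ = ⌊(a₀+mₖ₊₁)/dₖ₊₁⌋:
  k=1: m=12, d=8, a=3
  k=2: m=12, d=1, a=24
d=1 and a=2a₀=24 at k=2, so the next step gives (m, d) = (12, 8) again — its k=1 value — and the period has length 2.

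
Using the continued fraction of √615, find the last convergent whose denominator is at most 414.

√615 = [24; 1, 3, 1, 48, …] (period length 4).
Convergents:
  p_0/q_0 = 24/1
  p_1/q_1 = 25/1
  p_2/q_2 = 99/4
  p_3/q_3 = 124/5
  p_4/q_4 = 6051/244
  p_5/q_5 = 6175/249
  p_6/q_6 = 24576/991
q_5 = 249 ≤ 414 < 991 = q_6, so the answer is 6175/249.

6175/249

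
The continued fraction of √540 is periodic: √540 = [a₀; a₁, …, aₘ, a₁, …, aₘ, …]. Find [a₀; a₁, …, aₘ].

a₀ = ⌊√540⌋ = 23.
With m₀=0, d₀=1 and mₖ₊₁ = dₖaₖ − mₖ, dₖ₊₁ = (n − mₖ₊₁²)/dₖ, aₖ₊₁ = ⌊(a₀+mₖ₊₁)/dₖ₊₁⌋:
  k=1: m=23, d=11, a=4
  k=2: m=21, d=9, a=4
  k=3: m=15, d=35, a=1
  k=4: m=20, d=4, a=10
  k=5: m=20, d=35, a=1
  k=6: m=15, d=9, a=4
  k=7: m=21, d=11, a=4
  k=8: m=23, d=1, a=46
d=1 and a=2a₀=46 at k=8, so the next step gives (m, d) = (23, 11) again — its k=1 value — and the period has length 8.

[23; 4, 4, 1, 10, 1, 4, 4, 46]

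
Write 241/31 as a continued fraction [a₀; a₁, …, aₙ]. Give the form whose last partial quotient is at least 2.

[7; 1, 3, 2, 3]

241 = 7×31 + 24
31 = 1×24 + 7
24 = 3×7 + 3
7 = 2×3 + 1
3 = 3×1 + 0  (stop)
So 241/31 = [7; 1, 3, 2, 3].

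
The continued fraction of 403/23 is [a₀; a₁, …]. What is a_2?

403 = 17·23 + 12   →  a_0 = 17
23 = 1·12 + 11   →  a_1 = 1
12 = 1·11 + 1   →  a_2 = 1

1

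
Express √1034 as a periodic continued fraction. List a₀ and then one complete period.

a₀ = ⌊√1034⌋ = 32.
With m₀=0, d₀=1 and mₖ₊₁ = dₖaₖ − mₖ, dₖ₊₁ = (n − mₖ₊₁²)/dₖ, aₖ₊₁ = ⌊(a₀+mₖ₊₁)/dₖ₊₁⌋:
  k=1: m=32, d=10, a=6
  k=2: m=28, d=25, a=2
  k=3: m=22, d=22, a=2
  k=4: m=22, d=25, a=2
  k=5: m=28, d=10, a=6
  k=6: m=32, d=1, a=64
d=1 and a=2a₀=64 at k=6, so the next step gives (m, d) = (32, 10) again — its k=1 value — and the period has length 6.

[32; 6, 2, 2, 2, 6, 64]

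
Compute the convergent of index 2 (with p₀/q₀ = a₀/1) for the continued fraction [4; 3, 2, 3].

30/7

Using pₖ = aₖpₖ₋₁ + pₖ₋₂, qₖ = aₖqₖ₋₁ + qₖ₋₂ (with p₋₁=1, p₋₂=0, q₋₁=0, q₋₂=1):
  k=0: a=4, p=4, q=1
  k=1: a=3, p=13, q=3
  k=2: a=2, p=30, q=7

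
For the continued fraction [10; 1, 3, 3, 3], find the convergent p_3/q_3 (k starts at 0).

140/13

Using pₖ = aₖpₖ₋₁ + pₖ₋₂, qₖ = aₖqₖ₋₁ + qₖ₋₂ (with p₋₁=1, p₋₂=0, q₋₁=0, q₋₂=1):
  k=0: a=10, p=10, q=1
  k=1: a=1, p=11, q=1
  k=2: a=3, p=43, q=4
  k=3: a=3, p=140, q=13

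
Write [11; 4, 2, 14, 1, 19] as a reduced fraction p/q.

31099/2771

Using pₖ = aₖpₖ₋₁ + pₖ₋₂ and qₖ = aₖqₖ₋₁ + qₖ₋₂:
  k=0: a=11, p=11, q=1
  k=1: a=4, p=45, q=4
  k=2: a=2, p=101, q=9
  k=3: a=14, p=1459, q=130
  k=4: a=1, p=1560, q=139
  k=5: a=19, p=31099, q=2771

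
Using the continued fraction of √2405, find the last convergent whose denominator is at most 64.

2403/49

√2405 = [49; 24, 1, 1, 24, 98, …] (period length 5).
Convergents:
  p_0/q_0 = 49/1
  p_1/q_1 = 1177/24
  p_2/q_2 = 1226/25
  p_3/q_3 = 2403/49
  p_4/q_4 = 58898/1201
q_3 = 49 ≤ 64 < 1201 = q_4, so the answer is 2403/49.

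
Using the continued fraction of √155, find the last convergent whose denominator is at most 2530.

√155 = [12; 2, 4, 2, 24, …] (period length 4).
Convergents:
  p_0/q_0 = 12/1
  p_1/q_1 = 25/2
  p_2/q_2 = 112/9
  p_3/q_3 = 249/20
  p_4/q_4 = 6088/489
  p_5/q_5 = 12425/998
  p_6/q_6 = 55788/4481
q_5 = 998 ≤ 2530 < 4481 = q_6, so the answer is 12425/998.

12425/998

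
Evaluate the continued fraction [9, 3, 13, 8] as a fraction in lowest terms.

3012/323

Fold from the inside: start with 8/1.
  13 + 1/8 = 105/8
  3 + 8/105 = 323/105
  9 + 105/323 = 3012/323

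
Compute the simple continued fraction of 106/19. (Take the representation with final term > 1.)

106 = 5×19 + 11
19 = 1×11 + 8
11 = 1×8 + 3
8 = 2×3 + 2
3 = 1×2 + 1
2 = 2×1 + 0  (stop)
So 106/19 = [5; 1, 1, 2, 1, 2].

[5; 1, 1, 2, 1, 2]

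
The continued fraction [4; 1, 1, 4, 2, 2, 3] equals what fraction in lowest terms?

Fold from the inside: start with 3/1.
  2 + 1/3 = 7/3
  2 + 3/7 = 17/7
  4 + 7/17 = 75/17
  1 + 17/75 = 92/75
  1 + 75/92 = 167/92
  4 + 92/167 = 760/167

760/167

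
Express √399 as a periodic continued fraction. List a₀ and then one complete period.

[19; 1, 38]

a₀ = ⌊√399⌋ = 19.
With m₀=0, d₀=1 and mₖ₊₁ = dₖaₖ − mₖ, dₖ₊₁ = (n − mₖ₊₁²)/dₖ, aₖ₊₁ = ⌊(a₀+mₖ₊₁)/dₖ₊₁⌋:
  k=1: m=19, d=38, a=1
  k=2: m=19, d=1, a=38
d=1 and a=2a₀=38 at k=2, so the next step gives (m, d) = (19, 38) again — its k=1 value — and the period has length 2.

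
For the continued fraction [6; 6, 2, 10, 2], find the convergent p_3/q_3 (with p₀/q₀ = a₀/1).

837/136

Using pₖ = aₖpₖ₋₁ + pₖ₋₂, qₖ = aₖqₖ₋₁ + qₖ₋₂ (with p₋₁=1, p₋₂=0, q₋₁=0, q₋₂=1):
  k=0: a=6, p=6, q=1
  k=1: a=6, p=37, q=6
  k=2: a=2, p=80, q=13
  k=3: a=10, p=837, q=136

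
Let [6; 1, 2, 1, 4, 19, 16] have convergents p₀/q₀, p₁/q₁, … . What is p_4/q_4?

128/19

Using pₖ = aₖpₖ₋₁ + pₖ₋₂, qₖ = aₖqₖ₋₁ + qₖ₋₂ (with p₋₁=1, p₋₂=0, q₋₁=0, q₋₂=1):
  k=0: a=6, p=6, q=1
  k=1: a=1, p=7, q=1
  k=2: a=2, p=20, q=3
  k=3: a=1, p=27, q=4
  k=4: a=4, p=128, q=19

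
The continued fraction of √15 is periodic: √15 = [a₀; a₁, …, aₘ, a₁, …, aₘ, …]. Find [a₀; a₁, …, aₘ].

[3; 1, 6]

a₀ = ⌊√15⌋ = 3.
With m₀=0, d₀=1 and mₖ₊₁ = dₖaₖ − mₖ, dₖ₊₁ = (n − mₖ₊₁²)/dₖ, aₖ₊₁ = ⌊(a₀+mₖ₊₁)/dₖ₊₁⌋:
  k=1: m=3, d=6, a=1
  k=2: m=3, d=1, a=6
d=1 and a=2a₀=6 at k=2, so the next step gives (m, d) = (3, 6) again — its k=1 value — and the period has length 2.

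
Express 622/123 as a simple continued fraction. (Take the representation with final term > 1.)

[5; 17, 1, 1, 3]

622 = 5*123 + 7
123 = 17*7 + 4
7 = 1*4 + 3
4 = 1*3 + 1
3 = 3*1 + 0  (stop)
So 622/123 = [5; 17, 1, 1, 3].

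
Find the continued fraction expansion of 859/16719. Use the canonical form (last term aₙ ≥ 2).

859 = 0·16719 + 859
16719 = 19·859 + 398
859 = 2·398 + 63
398 = 6·63 + 20
63 = 3·20 + 3
20 = 6·3 + 2
3 = 1·2 + 1
2 = 2·1 + 0  (stop)
So 859/16719 = [0; 19, 2, 6, 3, 6, 1, 2].

[0; 19, 2, 6, 3, 6, 1, 2]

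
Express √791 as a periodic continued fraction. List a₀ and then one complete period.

[28; 8, 56]

a₀ = ⌊√791⌋ = 28.
With m₀=0, d₀=1 and mₖ₊₁ = dₖaₖ − mₖ, dₖ₊₁ = (n − mₖ₊₁²)/dₖ, aₖ₊₁ = ⌊(a₀+mₖ₊₁)/dₖ₊₁⌋:
  k=1: m=28, d=7, a=8
  k=2: m=28, d=1, a=56
d=1 and a=2a₀=56 at k=2, so the next step gives (m, d) = (28, 7) again — its k=1 value — and the period has length 2.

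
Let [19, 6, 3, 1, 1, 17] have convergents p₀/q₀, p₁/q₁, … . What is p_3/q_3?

Using pₖ = aₖpₖ₋₁ + pₖ₋₂, qₖ = aₖqₖ₋₁ + qₖ₋₂ (with p₋₁=1, p₋₂=0, q₋₁=0, q₋₂=1):
  k=0: a=19, p=19, q=1
  k=1: a=6, p=115, q=6
  k=2: a=3, p=364, q=19
  k=3: a=1, p=479, q=25

479/25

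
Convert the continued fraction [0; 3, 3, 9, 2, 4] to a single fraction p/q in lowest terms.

Fold from the inside: start with 4/1.
  2 + 1/4 = 9/4
  9 + 4/9 = 85/9
  3 + 9/85 = 264/85
  3 + 85/264 = 877/264
  0 + 264/877 = 264/877

264/877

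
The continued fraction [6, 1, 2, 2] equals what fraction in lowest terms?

Fold from the inside: start with 2/1.
  2 + 1/2 = 5/2
  1 + 2/5 = 7/5
  6 + 5/7 = 47/7

47/7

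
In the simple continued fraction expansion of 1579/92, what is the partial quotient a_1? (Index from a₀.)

6

1579 = 17·92 + 15   →  a_0 = 17
92 = 6·15 + 2   →  a_1 = 6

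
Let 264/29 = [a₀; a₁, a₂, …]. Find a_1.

264 = 9·29 + 3   →  a_0 = 9
29 = 9·3 + 2   →  a_1 = 9

9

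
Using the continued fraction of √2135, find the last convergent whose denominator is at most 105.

1571/34

√2135 = [46; 4, 1, 5, 1, 4, 92, …] (period length 6).
Convergents:
  p_0/q_0 = 46/1
  p_1/q_1 = 185/4
  p_2/q_2 = 231/5
  p_3/q_3 = 1340/29
  p_4/q_4 = 1571/34
  p_5/q_5 = 7624/165
q_4 = 34 ≤ 105 < 165 = q_5, so the answer is 1571/34.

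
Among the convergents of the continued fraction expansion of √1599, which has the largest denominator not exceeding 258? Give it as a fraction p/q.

3199/80

√1599 = [39; 1, 78, …] (period length 2).
Convergents:
  p_0/q_0 = 39/1
  p_1/q_1 = 40/1
  p_2/q_2 = 3159/79
  p_3/q_3 = 3199/80
  p_4/q_4 = 252681/6319
q_3 = 80 ≤ 258 < 6319 = q_4, so the answer is 3199/80.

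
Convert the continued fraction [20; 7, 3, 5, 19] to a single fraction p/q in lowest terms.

Using pₖ = aₖpₖ₋₁ + pₖ₋₂ and qₖ = aₖqₖ₋₁ + qₖ₋₂:
  k=0: a=20, p=20, q=1
  k=1: a=7, p=141, q=7
  k=2: a=3, p=443, q=22
  k=3: a=5, p=2356, q=117
  k=4: a=19, p=45207, q=2245

45207/2245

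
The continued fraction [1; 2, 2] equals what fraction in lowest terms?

7/5

Fold from the inside: start with 2/1.
  2 + 1/2 = 5/2
  1 + 2/5 = 7/5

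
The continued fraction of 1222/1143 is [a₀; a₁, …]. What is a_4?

1222 = 1·1143 + 79   →  a_0 = 1
1143 = 14·79 + 37   →  a_1 = 14
79 = 2·37 + 5   →  a_2 = 2
37 = 7·5 + 2   →  a_3 = 7
5 = 2·2 + 1   →  a_4 = 2

2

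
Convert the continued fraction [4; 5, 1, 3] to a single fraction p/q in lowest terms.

Fold from the inside: start with 3/1.
  1 + 1/3 = 4/3
  5 + 3/4 = 23/4
  4 + 4/23 = 96/23

96/23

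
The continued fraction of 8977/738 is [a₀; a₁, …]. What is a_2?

8977 = 12·738 + 121   →  a_0 = 12
738 = 6·121 + 12   →  a_1 = 6
121 = 10·12 + 1   →  a_2 = 10

10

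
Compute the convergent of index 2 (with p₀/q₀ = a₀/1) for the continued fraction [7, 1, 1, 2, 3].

15/2

Using pₖ = aₖpₖ₋₁ + pₖ₋₂, qₖ = aₖqₖ₋₁ + qₖ₋₂ (with p₋₁=1, p₋₂=0, q₋₁=0, q₋₂=1):
  k=0: a=7, p=7, q=1
  k=1: a=1, p=8, q=1
  k=2: a=1, p=15, q=2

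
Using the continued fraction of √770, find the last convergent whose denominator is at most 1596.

√770 = [27; 1, 2, 1, 54, …] (period length 4).
Convergents:
  p_0/q_0 = 27/1
  p_1/q_1 = 28/1
  p_2/q_2 = 83/3
  p_3/q_3 = 111/4
  p_4/q_4 = 6077/219
  p_5/q_5 = 6188/223
  p_6/q_6 = 18453/665
  p_7/q_7 = 24641/888
  p_8/q_8 = 1349067/48617
q_7 = 888 ≤ 1596 < 48617 = q_8, so the answer is 24641/888.

24641/888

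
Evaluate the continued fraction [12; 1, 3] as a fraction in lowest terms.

Using pₖ = aₖpₖ₋₁ + pₖ₋₂ and qₖ = aₖqₖ₋₁ + qₖ₋₂:
  k=0: a=12, p=12, q=1
  k=1: a=1, p=13, q=1
  k=2: a=3, p=51, q=4

51/4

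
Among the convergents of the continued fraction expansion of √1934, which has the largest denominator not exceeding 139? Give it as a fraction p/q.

√1934 = [43; 1, 42, 1, 86, …] (period length 4).
Convergents:
  p_0/q_0 = 43/1
  p_1/q_1 = 44/1
  p_2/q_2 = 1891/43
  p_3/q_3 = 1935/44
  p_4/q_4 = 168301/3827
q_3 = 44 ≤ 139 < 3827 = q_4, so the answer is 1935/44.

1935/44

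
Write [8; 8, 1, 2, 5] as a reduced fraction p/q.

1128/139

Using pₖ = aₖpₖ₋₁ + pₖ₋₂ and qₖ = aₖqₖ₋₁ + qₖ₋₂:
  k=0: a=8, p=8, q=1
  k=1: a=8, p=65, q=8
  k=2: a=1, p=73, q=9
  k=3: a=2, p=211, q=26
  k=4: a=5, p=1128, q=139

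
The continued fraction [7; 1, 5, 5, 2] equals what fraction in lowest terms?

533/68

Fold from the inside: start with 2/1.
  5 + 1/2 = 11/2
  5 + 2/11 = 57/11
  1 + 11/57 = 68/57
  7 + 57/68 = 533/68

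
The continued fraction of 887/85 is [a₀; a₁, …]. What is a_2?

887 = 10·85 + 37   →  a_0 = 10
85 = 2·37 + 11   →  a_1 = 2
37 = 3·11 + 4   →  a_2 = 3

3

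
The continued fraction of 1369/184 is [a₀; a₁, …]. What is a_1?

2

1369 = 7·184 + 81   →  a_0 = 7
184 = 2·81 + 22   →  a_1 = 2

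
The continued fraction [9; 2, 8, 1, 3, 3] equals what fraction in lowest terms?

Using pₖ = aₖpₖ₋₁ + pₖ₋₂ and qₖ = aₖqₖ₋₁ + qₖ₋₂:
  k=0: a=9, p=9, q=1
  k=1: a=2, p=19, q=2
  k=2: a=8, p=161, q=17
  k=3: a=1, p=180, q=19
  k=4: a=3, p=701, q=74
  k=5: a=3, p=2283, q=241

2283/241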